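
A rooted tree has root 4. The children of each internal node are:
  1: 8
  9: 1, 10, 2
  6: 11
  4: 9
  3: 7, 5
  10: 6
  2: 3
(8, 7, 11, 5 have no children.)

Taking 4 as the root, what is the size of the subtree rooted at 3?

3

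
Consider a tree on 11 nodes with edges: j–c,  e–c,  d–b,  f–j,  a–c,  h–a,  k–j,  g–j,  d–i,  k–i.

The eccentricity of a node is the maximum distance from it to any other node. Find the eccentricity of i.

The node farthest from i is h, via i – k – j – c – a – h — 5 edges.

5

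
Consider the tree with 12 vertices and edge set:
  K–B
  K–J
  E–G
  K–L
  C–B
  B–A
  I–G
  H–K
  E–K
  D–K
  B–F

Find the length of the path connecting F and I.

Walking from F: F – B – K – E – G – I. Length 5.

5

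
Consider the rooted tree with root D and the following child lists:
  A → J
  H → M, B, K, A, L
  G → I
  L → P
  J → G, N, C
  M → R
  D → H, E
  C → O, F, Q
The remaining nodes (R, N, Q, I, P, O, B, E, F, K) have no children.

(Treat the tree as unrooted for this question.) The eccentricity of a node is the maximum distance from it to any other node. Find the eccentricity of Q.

A farthest node from Q is E (R, P also at distance 6).
The path Q – C – J – A – H – D – E has 6 edges.

6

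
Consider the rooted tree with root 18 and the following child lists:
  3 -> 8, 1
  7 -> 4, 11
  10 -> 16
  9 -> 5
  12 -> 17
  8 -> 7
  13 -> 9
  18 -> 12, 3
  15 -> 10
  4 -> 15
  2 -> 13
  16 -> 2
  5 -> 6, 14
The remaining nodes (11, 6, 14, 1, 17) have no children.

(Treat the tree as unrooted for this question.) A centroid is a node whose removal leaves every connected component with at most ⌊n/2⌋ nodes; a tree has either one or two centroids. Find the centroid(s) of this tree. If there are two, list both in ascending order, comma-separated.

If 4 is removed the pieces have sizes 9, 8, all ≤ ⌊18/2⌋ = 9.
15 is adjacent to 4 and is also a centroid (the largest component after removing it is likewise 9).

4, 15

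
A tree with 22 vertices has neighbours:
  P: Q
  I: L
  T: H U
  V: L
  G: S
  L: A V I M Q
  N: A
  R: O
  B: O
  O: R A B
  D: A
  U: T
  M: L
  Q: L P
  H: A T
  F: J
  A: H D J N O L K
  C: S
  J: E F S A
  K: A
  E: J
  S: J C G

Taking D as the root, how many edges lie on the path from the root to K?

Path from D to K: D → A → K, which has 2 edges.

2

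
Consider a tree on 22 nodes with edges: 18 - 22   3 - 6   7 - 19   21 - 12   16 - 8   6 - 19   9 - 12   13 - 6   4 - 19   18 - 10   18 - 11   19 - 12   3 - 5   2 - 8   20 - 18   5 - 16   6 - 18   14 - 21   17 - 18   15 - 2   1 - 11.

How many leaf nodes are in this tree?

Degree-1 nodes: 1, 4, 7, 9, 10, 13, 14, 15, 17, 20, 22 — 11 of them.

11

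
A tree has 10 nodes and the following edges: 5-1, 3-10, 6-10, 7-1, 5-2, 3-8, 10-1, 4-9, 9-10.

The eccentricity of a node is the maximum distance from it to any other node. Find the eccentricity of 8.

The node farthest from 8 is 2, via 8-3-10-1-5-2 — 5 edges.

5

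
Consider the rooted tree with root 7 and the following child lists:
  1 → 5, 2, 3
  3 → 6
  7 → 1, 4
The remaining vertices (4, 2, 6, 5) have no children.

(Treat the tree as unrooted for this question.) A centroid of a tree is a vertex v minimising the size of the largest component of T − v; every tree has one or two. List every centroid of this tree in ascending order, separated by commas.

1

Removing 1 splits the tree into components of sizes 2, 2, 1, 1; the largest is 2 ≤ ⌊7/2⌋ = 3.
No neighbour of 1 does as well, so 1 is the unique centroid.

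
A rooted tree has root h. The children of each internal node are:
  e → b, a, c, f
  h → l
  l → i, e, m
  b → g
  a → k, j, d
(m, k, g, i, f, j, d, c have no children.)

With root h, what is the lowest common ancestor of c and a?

e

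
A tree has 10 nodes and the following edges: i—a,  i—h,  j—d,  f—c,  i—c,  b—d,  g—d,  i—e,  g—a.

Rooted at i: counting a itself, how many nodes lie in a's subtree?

5

Descendants of a (including itself): a, g, d, j, b. That's 5.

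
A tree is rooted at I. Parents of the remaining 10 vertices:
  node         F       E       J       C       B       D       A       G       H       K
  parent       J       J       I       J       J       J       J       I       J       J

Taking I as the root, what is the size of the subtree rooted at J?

9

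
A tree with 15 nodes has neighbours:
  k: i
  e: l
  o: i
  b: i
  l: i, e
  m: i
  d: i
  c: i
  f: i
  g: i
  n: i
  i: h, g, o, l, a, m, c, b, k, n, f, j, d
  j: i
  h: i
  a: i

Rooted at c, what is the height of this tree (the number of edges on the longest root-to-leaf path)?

The longest root-to-leaf path is c–i–l–e (3 edges).

3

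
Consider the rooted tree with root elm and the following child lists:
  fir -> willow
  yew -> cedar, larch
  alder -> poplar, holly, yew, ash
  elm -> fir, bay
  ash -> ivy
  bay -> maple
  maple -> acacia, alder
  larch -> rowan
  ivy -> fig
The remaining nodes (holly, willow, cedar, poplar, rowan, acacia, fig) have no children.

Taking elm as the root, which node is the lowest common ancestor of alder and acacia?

maple

Path alder→root: alder maple bay elm; path acacia→root: acacia maple bay elm.
First common node: maple.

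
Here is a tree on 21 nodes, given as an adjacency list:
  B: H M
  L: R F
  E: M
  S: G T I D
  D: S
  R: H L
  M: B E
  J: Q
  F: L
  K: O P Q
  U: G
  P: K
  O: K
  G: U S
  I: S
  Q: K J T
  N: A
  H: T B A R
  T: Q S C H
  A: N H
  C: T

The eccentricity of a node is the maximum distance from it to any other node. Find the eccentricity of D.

6

A farthest node from D is E (F also at distance 6).
The path D – S – T – H – B – M – E has 6 edges.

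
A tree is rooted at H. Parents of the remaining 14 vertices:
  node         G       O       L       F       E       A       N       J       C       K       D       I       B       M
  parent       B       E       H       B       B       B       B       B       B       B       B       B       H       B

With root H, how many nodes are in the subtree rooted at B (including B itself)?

The subtree rooted at B contains: B, E, K, C, M, A, F, I, D, J, G, N, O — 13 nodes.

13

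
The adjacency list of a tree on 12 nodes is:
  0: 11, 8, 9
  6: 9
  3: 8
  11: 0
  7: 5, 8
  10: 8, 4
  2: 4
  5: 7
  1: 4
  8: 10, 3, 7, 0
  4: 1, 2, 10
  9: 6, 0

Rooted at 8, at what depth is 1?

Path from 8 to 1: 8 → 10 → 4 → 1, which has 3 edges.

3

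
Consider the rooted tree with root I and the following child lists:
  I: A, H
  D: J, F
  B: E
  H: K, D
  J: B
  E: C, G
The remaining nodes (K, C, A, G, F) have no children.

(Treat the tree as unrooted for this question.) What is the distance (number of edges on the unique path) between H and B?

H–D–J–B: 3 edges.

3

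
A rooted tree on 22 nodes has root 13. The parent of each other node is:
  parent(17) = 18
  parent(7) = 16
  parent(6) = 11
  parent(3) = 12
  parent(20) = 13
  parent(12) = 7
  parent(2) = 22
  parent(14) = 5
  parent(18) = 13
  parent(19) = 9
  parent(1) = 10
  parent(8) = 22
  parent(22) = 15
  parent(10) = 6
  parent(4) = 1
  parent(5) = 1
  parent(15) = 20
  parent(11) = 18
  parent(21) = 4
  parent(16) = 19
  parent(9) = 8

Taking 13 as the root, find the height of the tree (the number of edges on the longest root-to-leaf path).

The longest root-to-leaf path is 13–20–15–22–8–9–19–16–7–12–3 (10 edges).

10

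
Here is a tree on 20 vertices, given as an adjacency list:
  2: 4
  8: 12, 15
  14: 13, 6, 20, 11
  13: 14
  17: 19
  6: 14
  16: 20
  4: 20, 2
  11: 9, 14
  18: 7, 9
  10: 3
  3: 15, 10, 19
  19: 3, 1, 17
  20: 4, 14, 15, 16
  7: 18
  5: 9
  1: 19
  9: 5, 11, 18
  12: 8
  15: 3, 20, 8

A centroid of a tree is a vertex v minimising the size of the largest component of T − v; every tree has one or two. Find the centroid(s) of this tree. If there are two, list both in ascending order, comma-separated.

If 20 is removed the pieces have sizes 8, 8, 2, 1, all ≤ ⌊20/2⌋ = 10.
No neighbour of 20 does as well, so 20 is the unique centroid.

20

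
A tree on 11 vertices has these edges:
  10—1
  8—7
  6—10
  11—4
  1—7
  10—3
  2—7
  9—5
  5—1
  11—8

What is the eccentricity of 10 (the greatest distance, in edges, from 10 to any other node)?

5

The node farthest from 10 is 4, via 10 – 1 – 7 – 8 – 11 – 4 — 5 edges.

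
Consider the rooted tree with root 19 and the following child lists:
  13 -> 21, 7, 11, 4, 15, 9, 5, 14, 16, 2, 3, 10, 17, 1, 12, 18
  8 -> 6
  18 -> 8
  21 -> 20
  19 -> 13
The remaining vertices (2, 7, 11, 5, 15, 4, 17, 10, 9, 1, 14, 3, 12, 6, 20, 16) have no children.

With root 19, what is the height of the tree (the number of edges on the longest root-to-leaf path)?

4

6 sits deepest: 19–13–18–8–6 — 4 edges from the root.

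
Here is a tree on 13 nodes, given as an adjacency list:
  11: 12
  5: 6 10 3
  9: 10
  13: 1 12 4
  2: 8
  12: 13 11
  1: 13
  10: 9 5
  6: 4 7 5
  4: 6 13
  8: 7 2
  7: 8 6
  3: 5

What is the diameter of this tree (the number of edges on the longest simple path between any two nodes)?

7

BFS from 11 reaches 2 last, at distance 7; BFS from 2 confirms no node is farther.
Path: 11-12-13-4-6-7-8-2.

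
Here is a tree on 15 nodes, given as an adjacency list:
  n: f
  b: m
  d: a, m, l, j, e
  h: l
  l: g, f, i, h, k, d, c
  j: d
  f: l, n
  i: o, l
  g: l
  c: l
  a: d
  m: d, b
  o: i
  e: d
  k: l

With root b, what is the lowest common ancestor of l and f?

l

l's ancestor chain is l, d, m, b and f's is f, l, d, m, b; they first meet at l.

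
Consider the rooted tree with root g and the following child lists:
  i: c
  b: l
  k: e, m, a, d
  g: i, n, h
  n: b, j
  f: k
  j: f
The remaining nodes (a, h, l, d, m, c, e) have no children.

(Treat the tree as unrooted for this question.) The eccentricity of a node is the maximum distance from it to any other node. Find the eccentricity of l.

The node farthest from l is e (m, a, d also at distance 6), via l – b – n – j – f – k – e — 6 edges.

6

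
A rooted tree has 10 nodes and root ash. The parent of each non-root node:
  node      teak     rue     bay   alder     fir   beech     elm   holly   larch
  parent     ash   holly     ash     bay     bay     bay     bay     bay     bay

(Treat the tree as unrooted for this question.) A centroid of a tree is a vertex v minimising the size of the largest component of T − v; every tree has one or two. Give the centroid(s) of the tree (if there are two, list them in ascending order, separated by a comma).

bay

Removing bay splits the tree into components of sizes 2, 2, 1, 1, 1, 1, 1; the largest is 2 ≤ ⌊10/2⌋ = 5.
No neighbour of bay does as well, so bay is the unique centroid.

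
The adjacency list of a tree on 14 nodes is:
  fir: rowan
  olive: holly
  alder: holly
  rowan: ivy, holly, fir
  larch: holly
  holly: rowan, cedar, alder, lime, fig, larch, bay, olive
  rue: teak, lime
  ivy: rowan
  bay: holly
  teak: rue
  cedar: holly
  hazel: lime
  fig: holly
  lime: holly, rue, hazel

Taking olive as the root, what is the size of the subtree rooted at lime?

The subtree rooted at lime contains: lime, rue, hazel, teak — 4 nodes.

4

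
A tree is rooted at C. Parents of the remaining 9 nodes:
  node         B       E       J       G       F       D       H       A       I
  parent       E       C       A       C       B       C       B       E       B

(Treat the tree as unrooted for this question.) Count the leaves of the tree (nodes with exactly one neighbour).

6

Exactly 6 nodes have a single neighbour: D, F, G, H, I, J.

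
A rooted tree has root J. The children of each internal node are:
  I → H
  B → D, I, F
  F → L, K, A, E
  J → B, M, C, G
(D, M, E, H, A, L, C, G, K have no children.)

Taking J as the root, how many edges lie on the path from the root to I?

Climbing from I to the root: I → B → J. That's 2 steps.

2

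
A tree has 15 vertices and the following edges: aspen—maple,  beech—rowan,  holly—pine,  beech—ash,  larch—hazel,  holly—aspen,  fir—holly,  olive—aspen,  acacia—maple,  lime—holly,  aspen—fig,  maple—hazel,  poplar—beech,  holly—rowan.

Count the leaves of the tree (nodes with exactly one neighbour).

9

Degree-1 nodes: acacia, ash, fig, fir, larch, lime, olive, pine, poplar — 9 of them.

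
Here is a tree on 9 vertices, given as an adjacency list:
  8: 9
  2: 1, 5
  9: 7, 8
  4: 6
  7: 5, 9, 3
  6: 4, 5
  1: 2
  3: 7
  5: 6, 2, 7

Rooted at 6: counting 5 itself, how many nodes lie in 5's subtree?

The subtree rooted at 5 contains: 5, 2, 7, 1, 9, 3, 8 — 7 nodes.

7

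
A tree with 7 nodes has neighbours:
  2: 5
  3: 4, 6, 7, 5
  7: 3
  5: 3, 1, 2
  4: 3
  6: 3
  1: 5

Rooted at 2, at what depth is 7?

3

Climbing from 7 to the root: 7 – 3 – 5 – 2. That's 3 steps.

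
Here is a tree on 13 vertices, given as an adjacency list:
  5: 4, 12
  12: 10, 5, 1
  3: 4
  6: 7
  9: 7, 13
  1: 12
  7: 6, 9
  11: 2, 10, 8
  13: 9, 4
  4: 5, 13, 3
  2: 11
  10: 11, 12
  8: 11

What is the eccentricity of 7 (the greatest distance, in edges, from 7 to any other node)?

The node farthest from 7 is 2 (8 also at distance 8), via 7 – 9 – 13 – 4 – 5 – 12 – 10 – 11 – 2 — 8 edges.

8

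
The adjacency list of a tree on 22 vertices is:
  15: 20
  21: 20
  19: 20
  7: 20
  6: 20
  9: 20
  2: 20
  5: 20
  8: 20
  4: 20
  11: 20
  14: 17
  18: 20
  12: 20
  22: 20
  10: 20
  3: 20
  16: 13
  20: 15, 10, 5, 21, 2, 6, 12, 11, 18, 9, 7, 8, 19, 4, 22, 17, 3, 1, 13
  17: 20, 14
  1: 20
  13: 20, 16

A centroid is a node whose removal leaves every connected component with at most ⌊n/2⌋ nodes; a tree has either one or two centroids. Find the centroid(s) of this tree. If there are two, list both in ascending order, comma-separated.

20

If 20 is removed the pieces have sizes 2, 2, 1, 1, 1, 1, 1, 1, 1, 1, 1, 1, 1, 1, 1, 1, 1, 1, 1, all ≤ ⌊22/2⌋ = 11.
No neighbour of 20 does as well, so 20 is the unique centroid.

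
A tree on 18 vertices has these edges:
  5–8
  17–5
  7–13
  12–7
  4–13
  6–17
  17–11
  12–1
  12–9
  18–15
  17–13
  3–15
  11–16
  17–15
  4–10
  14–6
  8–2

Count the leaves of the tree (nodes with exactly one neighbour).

Exactly 8 nodes have a single neighbour: 1, 2, 3, 9, 10, 14, 16, 18.

8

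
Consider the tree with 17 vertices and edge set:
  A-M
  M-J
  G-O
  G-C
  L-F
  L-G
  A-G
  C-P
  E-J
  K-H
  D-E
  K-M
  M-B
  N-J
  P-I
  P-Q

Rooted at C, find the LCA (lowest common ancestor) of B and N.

M

Path B→root: B M A G C; path N→root: N J M A G C.
First common node: M.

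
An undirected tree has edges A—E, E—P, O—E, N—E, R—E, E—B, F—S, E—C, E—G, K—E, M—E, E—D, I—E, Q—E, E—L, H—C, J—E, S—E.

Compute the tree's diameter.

4

Starting from F, a farthest node is H at distance 4.
One longest path: F – S – E – C – H.
So the diameter is 4.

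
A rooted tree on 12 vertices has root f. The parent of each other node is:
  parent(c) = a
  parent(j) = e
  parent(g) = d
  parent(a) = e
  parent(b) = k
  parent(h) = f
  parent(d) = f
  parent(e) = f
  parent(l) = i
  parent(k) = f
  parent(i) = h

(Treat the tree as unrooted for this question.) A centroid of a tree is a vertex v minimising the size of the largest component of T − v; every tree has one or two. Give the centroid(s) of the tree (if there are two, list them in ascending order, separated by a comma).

If f is removed the pieces have sizes 4, 3, 2, 2, all ≤ ⌊12/2⌋ = 6.
Every other node leaves some component of size > 6, so the centroid is unique.

f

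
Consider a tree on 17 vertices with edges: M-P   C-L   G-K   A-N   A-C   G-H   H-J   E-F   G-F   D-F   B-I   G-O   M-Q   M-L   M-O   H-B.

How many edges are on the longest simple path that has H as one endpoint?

7

The node farthest from H is N, via H-G-O-M-L-C-A-N — 7 edges.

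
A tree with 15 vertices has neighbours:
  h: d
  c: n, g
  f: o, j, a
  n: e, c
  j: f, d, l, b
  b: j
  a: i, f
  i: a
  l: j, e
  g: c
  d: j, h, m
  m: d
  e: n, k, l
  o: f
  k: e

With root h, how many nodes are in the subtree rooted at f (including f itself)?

4

Descendants of f (including itself): f, o, a, i. That's 4.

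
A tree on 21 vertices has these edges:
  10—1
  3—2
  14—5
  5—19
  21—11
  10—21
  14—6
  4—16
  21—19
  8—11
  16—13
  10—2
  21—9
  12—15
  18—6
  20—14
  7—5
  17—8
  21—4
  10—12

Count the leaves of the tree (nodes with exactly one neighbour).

9

The leaves are 1, 3, 7, 9, 13, 15, 17, 18, 20.
That is 9 leaves.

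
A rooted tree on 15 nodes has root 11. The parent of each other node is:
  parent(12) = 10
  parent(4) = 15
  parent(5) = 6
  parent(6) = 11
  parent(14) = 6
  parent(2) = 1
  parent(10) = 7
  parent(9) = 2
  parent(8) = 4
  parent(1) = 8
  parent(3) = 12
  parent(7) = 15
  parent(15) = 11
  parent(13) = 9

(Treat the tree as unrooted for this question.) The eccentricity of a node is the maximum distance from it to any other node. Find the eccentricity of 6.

8

A farthest node from 6 is 13.
The path 6 – 11 – 15 – 4 – 8 – 1 – 2 – 9 – 13 has 8 edges.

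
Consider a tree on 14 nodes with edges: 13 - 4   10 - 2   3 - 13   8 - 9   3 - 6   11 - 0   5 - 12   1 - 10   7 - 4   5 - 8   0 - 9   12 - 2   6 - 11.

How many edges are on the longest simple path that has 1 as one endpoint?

Distances from 1 peak at 13, attained at 7.
1-10-2-12-5-8-9-0-11-6-3-13-4-7

13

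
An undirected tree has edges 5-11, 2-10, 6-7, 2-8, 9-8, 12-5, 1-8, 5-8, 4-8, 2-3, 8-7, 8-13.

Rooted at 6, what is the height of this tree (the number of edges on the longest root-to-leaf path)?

4

The longest root-to-leaf path is 6 – 7 – 8 – 5 – 11 (4 edges).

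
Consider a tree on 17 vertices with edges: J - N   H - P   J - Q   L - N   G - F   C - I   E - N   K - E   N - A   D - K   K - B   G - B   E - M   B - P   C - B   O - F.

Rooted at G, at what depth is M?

4

G – B – K – E – M — 4 edges.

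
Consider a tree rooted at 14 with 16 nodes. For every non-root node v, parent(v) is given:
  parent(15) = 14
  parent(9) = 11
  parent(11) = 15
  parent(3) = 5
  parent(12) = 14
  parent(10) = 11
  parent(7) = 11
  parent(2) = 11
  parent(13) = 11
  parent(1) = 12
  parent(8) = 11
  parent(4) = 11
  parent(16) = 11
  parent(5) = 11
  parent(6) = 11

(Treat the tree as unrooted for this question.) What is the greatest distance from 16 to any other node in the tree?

5

A farthest node from 16 is 1.
The path 16-11-15-14-12-1 has 5 edges.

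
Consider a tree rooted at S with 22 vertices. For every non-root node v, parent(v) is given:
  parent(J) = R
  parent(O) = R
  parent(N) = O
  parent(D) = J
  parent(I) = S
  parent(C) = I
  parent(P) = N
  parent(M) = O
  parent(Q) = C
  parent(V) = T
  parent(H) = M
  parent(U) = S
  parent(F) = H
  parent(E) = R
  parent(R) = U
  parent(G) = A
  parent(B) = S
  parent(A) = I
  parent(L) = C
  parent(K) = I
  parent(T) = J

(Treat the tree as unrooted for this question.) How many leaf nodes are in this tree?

The leaves are B, D, E, F, G, K, L, P, Q, V.
That is 10 leaves.

10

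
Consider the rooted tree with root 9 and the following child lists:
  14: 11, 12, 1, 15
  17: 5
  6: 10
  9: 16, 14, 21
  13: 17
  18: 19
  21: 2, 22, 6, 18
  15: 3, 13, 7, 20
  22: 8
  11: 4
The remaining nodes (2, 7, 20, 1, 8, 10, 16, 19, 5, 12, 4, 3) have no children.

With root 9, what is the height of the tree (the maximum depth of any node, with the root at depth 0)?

5

A deepest node is 5, reached by 9-14-15-13-17-5.
That path has 5 edges, so the height is 5.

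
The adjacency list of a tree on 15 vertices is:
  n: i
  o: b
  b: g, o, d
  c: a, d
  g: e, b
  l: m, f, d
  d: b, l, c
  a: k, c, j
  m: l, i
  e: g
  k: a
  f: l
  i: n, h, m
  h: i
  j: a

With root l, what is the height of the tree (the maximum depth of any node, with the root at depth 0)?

4

A deepest node is j, reached by l–d–c–a–j.
That path has 4 edges, so the height is 4.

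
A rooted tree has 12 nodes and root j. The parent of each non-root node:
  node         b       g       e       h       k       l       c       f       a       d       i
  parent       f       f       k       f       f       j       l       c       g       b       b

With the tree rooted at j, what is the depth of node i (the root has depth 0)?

5

j → l → c → f → b → i — 5 edges.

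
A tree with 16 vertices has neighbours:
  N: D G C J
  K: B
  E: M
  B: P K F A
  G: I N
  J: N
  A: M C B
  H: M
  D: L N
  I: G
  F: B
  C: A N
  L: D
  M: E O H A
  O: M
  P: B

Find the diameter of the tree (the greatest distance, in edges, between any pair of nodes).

6

BFS from I reaches K last, at distance 6; BFS from K confirms no node is farther.
Path: I–G–N–C–A–B–K.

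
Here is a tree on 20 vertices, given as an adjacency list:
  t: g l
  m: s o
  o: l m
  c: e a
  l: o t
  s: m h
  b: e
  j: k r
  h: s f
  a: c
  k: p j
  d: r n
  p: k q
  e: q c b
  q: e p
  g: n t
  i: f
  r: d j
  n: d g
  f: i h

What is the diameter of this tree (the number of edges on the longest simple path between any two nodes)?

18

Starting from i, a farthest node is a at distance 18.
One longest path: i - f - h - s - m - o - l - t - g - n - d - r - j - k - p - q - e - c - a.
So the diameter is 18.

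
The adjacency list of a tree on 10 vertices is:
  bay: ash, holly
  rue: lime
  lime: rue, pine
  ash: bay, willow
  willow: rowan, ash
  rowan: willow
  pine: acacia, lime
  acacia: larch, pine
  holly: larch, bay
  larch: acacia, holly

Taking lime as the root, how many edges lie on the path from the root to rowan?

8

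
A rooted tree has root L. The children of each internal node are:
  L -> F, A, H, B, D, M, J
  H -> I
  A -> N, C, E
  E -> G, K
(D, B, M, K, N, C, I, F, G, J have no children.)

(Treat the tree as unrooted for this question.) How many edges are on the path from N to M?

The path is N–A–L–M, which has 3 edges.

3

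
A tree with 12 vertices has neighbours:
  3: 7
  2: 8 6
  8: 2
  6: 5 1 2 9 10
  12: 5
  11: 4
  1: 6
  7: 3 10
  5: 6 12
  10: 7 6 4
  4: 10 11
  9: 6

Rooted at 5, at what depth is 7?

Climbing from 7 to the root: 7–10–6–5. That's 3 steps.

3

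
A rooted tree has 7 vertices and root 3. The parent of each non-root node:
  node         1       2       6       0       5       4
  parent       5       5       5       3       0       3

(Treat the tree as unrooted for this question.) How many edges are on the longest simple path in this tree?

4

A longest path is 4 - 3 - 0 - 5 - 6, with 4 edges.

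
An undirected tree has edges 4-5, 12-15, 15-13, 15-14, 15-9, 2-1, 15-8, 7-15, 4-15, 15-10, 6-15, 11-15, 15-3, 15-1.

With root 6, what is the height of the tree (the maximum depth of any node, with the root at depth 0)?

The longest root-to-leaf path is 6–15–4–5 (3 edges).

3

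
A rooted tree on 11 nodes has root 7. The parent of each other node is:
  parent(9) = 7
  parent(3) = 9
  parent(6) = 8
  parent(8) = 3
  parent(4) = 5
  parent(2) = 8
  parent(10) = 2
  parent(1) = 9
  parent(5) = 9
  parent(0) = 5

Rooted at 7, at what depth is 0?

Climbing from 0 to the root: 0–5–9–7. That's 3 steps.

3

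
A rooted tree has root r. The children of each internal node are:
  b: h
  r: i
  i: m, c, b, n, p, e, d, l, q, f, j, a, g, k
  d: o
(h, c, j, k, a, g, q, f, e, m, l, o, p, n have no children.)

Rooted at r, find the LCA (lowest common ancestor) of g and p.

Ancestors of g (toward the root): g, i, r.
Ancestors of p: p, i, r.
The deepest node appearing in both lists is i.

i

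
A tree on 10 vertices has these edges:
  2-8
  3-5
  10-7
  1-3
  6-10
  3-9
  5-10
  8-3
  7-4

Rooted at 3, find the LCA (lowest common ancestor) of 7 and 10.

7's ancestor chain is 7, 10, 5, 3 and 10's is 10, 5, 3; they first meet at 10.

10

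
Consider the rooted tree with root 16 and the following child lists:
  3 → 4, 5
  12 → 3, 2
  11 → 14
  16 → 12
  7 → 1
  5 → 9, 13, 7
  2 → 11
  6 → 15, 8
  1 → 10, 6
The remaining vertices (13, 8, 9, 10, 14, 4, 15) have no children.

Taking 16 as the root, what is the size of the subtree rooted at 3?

11

Descendants of 3 (including itself): 3, 5, 4, 7, 13, 9, 1, 6, 10, 8, 15. That's 11.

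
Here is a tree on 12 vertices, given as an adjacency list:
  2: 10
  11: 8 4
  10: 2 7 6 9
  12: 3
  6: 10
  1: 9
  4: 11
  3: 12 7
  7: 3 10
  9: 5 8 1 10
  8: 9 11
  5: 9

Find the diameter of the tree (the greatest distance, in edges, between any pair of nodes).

7

Starting from 12, a farthest node is 4 at distance 7.
One longest path: 12 - 3 - 7 - 10 - 9 - 8 - 11 - 4.
So the diameter is 7.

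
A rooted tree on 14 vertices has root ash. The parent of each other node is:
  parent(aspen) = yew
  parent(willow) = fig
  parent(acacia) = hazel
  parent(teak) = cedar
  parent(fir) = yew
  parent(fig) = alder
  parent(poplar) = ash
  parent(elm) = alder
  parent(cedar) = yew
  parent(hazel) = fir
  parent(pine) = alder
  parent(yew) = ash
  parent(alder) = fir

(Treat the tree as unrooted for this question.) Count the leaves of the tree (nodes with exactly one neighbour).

The leaves are acacia, aspen, elm, pine, poplar, teak, willow.
That is 7 leaves.

7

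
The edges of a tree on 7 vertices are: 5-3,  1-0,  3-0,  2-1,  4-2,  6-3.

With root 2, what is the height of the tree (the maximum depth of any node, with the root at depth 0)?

4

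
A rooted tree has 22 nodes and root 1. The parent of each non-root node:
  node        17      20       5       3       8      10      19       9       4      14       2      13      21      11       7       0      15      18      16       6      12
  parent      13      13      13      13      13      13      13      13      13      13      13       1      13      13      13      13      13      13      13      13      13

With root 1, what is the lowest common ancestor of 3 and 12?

13

3's ancestor chain is 3, 13, 1 and 12's is 12, 13, 1; they first meet at 13.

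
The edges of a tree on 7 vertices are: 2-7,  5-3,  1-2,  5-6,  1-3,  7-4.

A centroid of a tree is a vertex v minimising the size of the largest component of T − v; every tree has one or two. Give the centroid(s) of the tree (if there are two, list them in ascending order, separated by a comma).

Delete 1: the remaining components have sizes 3, 3. Max 3 ≤ 3, so 1 is a centroid.
Every other node leaves some component of size > 3, so the centroid is unique.

1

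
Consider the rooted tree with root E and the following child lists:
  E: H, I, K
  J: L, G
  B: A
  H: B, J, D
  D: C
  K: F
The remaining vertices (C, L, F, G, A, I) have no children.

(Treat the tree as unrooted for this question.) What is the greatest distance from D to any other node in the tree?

4

The node farthest from D is F, via D–H–E–K–F — 4 edges.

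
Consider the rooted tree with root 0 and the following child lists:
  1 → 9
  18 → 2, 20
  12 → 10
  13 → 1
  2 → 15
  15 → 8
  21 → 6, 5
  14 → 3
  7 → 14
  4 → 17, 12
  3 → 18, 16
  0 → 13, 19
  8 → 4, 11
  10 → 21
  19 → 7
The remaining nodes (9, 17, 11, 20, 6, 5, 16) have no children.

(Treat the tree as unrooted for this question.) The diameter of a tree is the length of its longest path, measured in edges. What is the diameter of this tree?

16

A longest path is 5 – 21 – 10 – 12 – 4 – 8 – 15 – 2 – 18 – 3 – 14 – 7 – 19 – 0 – 13 – 1 – 9, with 16 edges.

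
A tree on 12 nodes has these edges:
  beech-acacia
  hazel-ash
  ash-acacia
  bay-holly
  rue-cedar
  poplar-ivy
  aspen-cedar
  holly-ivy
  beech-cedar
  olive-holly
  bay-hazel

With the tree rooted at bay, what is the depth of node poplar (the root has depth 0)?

3

Path from bay to poplar: bay – holly – ivy – poplar, which has 3 edges.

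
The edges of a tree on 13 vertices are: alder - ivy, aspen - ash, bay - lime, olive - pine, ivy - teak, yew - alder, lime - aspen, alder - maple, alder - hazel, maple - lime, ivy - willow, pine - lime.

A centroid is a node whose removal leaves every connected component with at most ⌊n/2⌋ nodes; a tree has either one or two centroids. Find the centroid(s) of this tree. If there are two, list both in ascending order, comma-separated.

maple

Delete maple: the remaining components have sizes 6, 6. Max 6 ≤ 6, so maple is a centroid.
Every other node leaves some component of size > 6, so the centroid is unique.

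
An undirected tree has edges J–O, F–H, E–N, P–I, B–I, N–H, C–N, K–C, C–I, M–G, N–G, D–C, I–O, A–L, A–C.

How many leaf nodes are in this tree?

Exactly 9 nodes have a single neighbour: B, D, E, F, J, K, L, M, P.

9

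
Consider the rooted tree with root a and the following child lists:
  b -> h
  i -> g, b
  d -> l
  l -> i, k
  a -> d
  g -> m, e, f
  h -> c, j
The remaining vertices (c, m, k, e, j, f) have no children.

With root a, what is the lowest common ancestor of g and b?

i

g's ancestor chain is g, i, l, d, a and b's is b, i, l, d, a; they first meet at i.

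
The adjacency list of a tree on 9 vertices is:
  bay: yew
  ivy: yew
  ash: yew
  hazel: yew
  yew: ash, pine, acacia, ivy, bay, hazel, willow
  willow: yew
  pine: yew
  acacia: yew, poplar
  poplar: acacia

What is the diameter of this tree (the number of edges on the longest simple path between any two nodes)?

Starting from poplar, a farthest node is willow at distance 3.
One longest path: poplar–acacia–yew–willow.
So the diameter is 3.

3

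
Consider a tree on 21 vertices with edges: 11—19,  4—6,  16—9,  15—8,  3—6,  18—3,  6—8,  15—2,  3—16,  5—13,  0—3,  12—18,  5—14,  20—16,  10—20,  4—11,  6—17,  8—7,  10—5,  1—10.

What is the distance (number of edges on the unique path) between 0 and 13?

Walking from 0: 0 - 3 - 16 - 20 - 10 - 5 - 13. Length 6.

6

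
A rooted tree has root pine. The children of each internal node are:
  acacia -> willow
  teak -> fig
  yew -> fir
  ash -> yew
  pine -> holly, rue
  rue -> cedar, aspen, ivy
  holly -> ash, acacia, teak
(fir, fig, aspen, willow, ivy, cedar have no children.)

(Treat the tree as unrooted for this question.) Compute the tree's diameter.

6

Starting from aspen, a farthest node is fir at distance 6.
One longest path: aspen-rue-pine-holly-ash-yew-fir.
So the diameter is 6.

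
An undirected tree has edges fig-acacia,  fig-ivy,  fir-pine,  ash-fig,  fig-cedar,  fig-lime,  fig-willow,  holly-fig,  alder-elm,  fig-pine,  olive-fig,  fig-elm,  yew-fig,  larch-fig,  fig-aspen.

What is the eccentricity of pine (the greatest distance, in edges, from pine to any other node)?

3

The node farthest from pine is alder, via pine – fig – elm – alder — 3 edges.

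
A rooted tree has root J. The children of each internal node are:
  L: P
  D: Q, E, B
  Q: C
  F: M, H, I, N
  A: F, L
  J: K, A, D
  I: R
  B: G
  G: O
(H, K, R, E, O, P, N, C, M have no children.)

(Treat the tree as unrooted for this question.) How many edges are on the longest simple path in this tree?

8

Starting from R, a farthest node is O at distance 8.
One longest path: R – I – F – A – J – D – B – G – O.
So the diameter is 8.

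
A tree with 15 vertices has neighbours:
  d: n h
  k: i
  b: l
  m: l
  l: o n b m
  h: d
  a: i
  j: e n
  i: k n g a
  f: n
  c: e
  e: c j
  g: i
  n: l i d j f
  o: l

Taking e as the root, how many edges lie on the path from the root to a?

4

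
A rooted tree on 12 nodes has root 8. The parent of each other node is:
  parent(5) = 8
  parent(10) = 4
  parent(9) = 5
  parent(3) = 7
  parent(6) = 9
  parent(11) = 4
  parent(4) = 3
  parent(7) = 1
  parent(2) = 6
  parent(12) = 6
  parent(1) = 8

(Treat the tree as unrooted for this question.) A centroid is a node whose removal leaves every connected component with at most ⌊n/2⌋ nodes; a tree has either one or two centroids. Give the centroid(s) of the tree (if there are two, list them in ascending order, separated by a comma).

If 8 is removed the pieces have sizes 6, 5, all ≤ ⌊12/2⌋ = 6.
1 is adjacent to 8 and is also a centroid (the largest component after removing it is likewise 6).

1, 8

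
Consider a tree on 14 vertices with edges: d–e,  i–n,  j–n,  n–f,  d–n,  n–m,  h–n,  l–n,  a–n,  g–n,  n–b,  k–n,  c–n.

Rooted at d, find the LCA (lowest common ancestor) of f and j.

f's ancestor chain is f, n, d and j's is j, n, d; they first meet at n.

n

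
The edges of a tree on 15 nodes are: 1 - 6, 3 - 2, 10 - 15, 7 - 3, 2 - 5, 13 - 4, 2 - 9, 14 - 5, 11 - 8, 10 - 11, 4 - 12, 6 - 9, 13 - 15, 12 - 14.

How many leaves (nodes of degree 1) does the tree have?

Exactly 3 nodes have a single neighbour: 1, 7, 8.

3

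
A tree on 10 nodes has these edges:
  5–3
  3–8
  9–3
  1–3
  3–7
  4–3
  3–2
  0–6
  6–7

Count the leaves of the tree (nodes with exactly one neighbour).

Exactly 7 nodes have a single neighbour: 0, 1, 2, 4, 5, 8, 9.

7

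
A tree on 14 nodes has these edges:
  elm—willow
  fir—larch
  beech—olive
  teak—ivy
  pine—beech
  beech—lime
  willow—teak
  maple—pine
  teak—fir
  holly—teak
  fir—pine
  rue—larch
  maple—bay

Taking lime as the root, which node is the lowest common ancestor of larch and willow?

Path larch→root: larch fir pine beech lime; path willow→root: willow teak fir pine beech lime.
First common node: fir.

fir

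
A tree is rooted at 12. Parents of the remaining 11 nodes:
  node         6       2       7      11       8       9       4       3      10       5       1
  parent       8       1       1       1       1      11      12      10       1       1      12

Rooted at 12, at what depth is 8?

Path from 12 to 8: 12 → 1 → 8, which has 2 edges.

2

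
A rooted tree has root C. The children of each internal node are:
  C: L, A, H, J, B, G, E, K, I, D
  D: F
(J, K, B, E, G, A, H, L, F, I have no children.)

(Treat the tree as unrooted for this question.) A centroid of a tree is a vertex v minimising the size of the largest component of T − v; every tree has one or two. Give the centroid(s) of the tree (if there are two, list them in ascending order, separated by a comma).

C

Removing C splits the tree into components of sizes 2, 1, 1, 1, 1, 1, 1, 1, 1, 1; the largest is 2 ≤ ⌊12/2⌋ = 6.
Every other node leaves some component of size > 6, so the centroid is unique.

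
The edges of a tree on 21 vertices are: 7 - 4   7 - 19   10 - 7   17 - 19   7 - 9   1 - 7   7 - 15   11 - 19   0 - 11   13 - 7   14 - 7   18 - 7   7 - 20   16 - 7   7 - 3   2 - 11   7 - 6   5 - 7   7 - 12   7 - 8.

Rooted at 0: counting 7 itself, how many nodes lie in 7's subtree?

The subtree rooted at 7 contains: 7, 4, 8, 15, 3, 6, 13, 12, 9, 18, 10, 5, 20, 1, 16, 14 — 16 nodes.

16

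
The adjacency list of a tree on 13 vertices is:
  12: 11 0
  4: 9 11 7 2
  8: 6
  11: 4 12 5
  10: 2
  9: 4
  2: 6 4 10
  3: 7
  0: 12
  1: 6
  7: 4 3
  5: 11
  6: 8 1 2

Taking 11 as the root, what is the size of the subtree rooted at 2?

5

2's subtree: {2, 10, 6, 8, 1}, size 5.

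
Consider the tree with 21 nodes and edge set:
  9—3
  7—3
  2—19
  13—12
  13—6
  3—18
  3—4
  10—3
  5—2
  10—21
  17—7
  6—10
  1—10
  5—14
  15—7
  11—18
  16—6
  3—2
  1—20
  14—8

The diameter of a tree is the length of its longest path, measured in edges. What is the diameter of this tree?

8

Starting from 12, a farthest node is 8 at distance 8.
One longest path: 12 - 13 - 6 - 10 - 3 - 2 - 5 - 14 - 8.
So the diameter is 8.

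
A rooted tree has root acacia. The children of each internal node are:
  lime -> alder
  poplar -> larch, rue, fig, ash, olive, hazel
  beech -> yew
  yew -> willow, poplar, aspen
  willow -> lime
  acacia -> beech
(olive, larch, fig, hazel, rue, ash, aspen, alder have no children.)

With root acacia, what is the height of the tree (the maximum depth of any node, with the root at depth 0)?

A deepest node is alder, reached by acacia → beech → yew → willow → lime → alder.
That path has 5 edges, so the height is 5.

5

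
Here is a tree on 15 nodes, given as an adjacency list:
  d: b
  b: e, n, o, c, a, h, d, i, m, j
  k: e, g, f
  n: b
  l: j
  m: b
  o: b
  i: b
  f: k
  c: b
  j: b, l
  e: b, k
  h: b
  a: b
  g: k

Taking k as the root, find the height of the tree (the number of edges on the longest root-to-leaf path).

4

The longest root-to-leaf path is k → e → b → j → l (4 edges).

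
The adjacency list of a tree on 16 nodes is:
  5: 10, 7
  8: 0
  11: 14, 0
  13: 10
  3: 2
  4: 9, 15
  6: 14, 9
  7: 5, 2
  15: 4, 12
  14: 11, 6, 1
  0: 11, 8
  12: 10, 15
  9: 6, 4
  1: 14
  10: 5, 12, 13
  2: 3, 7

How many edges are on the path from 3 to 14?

Walking from 3: 3 – 2 – 7 – 5 – 10 – 12 – 15 – 4 – 9 – 6 – 14. Length 10.

10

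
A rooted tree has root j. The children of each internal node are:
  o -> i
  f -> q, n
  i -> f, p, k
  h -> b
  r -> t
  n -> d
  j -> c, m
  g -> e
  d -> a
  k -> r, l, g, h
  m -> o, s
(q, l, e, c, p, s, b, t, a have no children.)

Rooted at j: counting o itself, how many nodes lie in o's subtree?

16

o's subtree: {o, i, k, f, p, g, h, l, r, n, q, e, b, t, d, a}, size 16.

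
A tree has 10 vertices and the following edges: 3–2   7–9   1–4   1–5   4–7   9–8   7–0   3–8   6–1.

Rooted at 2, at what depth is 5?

7

2 → 3 → 8 → 9 → 7 → 4 → 1 → 5 — 7 edges.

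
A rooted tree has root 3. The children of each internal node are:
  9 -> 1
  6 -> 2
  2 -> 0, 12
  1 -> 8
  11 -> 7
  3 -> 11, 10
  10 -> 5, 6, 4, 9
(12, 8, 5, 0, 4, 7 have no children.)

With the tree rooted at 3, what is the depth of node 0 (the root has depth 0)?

4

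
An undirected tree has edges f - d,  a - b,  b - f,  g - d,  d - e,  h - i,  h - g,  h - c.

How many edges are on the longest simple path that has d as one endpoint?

A farthest node from d is c (i, a also at distance 3).
The path d–g–h–c has 3 edges.

3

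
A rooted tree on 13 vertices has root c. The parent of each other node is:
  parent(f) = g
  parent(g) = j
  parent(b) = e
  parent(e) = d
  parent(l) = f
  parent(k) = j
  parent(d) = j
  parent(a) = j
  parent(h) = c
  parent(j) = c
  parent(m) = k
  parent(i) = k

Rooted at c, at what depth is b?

4

c – j – d – e – b — 4 edges.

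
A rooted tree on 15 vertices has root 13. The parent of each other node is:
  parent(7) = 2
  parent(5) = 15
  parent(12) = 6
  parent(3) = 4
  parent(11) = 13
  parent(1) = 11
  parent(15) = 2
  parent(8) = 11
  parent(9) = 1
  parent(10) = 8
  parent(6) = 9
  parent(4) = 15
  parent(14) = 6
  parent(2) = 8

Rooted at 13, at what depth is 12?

5

13 – 11 – 1 – 9 – 6 – 12 — 5 edges.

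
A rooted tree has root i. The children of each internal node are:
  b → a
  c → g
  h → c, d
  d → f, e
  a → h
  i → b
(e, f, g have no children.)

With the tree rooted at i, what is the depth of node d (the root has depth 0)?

4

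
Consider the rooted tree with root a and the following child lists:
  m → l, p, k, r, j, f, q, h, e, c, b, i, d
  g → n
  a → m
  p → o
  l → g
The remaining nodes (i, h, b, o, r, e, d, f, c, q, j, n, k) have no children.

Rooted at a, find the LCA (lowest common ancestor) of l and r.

m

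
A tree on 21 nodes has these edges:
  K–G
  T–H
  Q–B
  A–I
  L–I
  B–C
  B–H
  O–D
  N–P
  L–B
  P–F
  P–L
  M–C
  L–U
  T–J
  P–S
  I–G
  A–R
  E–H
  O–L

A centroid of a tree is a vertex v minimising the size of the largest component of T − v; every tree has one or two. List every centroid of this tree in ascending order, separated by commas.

Removing L splits the tree into components of sizes 8, 5, 4, 2, 1; the largest is 8 ≤ ⌊21/2⌋ = 10.
Every other node leaves some component of size > 10, so the centroid is unique.

L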